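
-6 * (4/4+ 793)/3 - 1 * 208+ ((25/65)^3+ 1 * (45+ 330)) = -3121812/2197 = -1420.94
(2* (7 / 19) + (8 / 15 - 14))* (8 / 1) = -29024 / 285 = -101.84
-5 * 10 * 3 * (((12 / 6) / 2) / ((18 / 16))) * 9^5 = -7873200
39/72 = 13/24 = 0.54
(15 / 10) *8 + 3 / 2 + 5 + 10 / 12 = 58 / 3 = 19.33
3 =3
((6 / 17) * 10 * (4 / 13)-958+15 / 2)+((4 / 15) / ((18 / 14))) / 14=-56650651 / 59670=-949.40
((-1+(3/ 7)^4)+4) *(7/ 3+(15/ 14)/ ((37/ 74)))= 228232/ 16807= 13.58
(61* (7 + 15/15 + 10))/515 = 1098/515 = 2.13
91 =91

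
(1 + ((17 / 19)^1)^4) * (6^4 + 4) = 2133.15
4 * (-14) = -56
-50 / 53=-0.94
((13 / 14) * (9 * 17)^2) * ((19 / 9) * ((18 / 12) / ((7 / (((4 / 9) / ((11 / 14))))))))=428298 / 77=5562.31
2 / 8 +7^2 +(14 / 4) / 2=51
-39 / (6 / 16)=-104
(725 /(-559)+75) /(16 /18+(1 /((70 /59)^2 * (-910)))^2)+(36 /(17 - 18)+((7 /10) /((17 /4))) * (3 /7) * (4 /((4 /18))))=28014157559507976936 /581369991040590095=48.19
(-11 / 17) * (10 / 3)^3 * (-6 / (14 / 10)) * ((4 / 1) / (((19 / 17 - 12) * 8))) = -11000 / 2331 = -4.72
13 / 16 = 0.81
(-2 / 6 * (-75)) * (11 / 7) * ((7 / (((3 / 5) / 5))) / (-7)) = -6875 / 21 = -327.38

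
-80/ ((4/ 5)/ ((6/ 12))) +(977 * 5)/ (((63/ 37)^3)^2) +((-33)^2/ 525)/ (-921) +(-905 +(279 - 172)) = -310733865866819552/ 479867879454075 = -647.54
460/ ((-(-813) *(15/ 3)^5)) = 92/ 508125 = 0.00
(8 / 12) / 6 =1 / 9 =0.11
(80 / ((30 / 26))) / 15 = 208 / 45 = 4.62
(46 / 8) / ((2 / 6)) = 69 / 4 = 17.25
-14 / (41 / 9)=-126 / 41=-3.07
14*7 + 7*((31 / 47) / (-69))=317597 / 3243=97.93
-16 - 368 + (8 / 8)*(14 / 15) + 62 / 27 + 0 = -51404 / 135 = -380.77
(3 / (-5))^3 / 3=-9 / 125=-0.07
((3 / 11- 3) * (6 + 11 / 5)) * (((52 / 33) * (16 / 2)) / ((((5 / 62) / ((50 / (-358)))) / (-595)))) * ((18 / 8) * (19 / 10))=-26898122160 / 21659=-1241891.23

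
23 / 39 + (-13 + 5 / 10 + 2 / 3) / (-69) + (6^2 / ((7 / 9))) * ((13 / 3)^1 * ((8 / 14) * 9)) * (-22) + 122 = -5952237427 / 263718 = -22570.46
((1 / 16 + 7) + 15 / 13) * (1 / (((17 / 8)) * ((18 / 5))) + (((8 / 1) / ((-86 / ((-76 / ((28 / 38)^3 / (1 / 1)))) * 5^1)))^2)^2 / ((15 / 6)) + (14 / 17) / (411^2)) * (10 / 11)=1335094215251804173751136234769 / 2857656292438001681384257500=467.20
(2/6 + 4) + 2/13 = 175/39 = 4.49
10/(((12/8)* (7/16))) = 320/21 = 15.24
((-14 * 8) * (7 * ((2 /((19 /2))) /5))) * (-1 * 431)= 1351616 /95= 14227.54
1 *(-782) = -782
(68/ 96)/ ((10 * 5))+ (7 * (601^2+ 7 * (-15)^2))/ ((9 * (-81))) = -1015768669/ 291600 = -3483.43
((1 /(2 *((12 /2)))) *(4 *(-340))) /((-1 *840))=0.13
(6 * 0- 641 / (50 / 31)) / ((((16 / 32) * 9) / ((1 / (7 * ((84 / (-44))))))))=218581 / 33075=6.61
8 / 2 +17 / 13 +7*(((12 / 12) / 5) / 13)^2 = 22432 / 4225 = 5.31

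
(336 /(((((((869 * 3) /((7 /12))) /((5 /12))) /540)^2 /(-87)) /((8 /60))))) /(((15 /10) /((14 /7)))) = -9947000 /755161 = -13.17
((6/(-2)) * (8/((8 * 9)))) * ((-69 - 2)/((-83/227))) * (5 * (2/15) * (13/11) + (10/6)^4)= -550.43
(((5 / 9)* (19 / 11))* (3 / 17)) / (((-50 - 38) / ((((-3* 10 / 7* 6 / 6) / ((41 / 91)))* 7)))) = 43225 / 337348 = 0.13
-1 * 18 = -18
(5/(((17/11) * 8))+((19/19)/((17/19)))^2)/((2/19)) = 72637/4624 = 15.71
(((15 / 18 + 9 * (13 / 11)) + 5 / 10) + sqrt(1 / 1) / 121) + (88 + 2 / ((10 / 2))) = 182186 / 1815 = 100.38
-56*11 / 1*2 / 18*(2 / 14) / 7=-88 / 63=-1.40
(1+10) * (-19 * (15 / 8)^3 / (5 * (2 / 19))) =-2680425 / 1024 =-2617.60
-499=-499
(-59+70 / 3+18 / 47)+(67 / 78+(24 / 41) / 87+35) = 845643 / 1452958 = 0.58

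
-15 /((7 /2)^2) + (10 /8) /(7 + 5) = -2635 /2352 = -1.12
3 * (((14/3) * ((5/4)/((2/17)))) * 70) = 20825/2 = 10412.50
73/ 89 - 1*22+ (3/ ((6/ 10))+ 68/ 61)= -81788/ 5429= -15.07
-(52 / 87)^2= -2704 / 7569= -0.36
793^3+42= 498677299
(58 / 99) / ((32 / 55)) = 145 / 144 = 1.01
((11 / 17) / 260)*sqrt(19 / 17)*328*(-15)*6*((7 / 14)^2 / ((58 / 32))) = -64944*sqrt(323) / 108953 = -10.71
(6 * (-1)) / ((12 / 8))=-4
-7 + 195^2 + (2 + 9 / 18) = 76041 / 2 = 38020.50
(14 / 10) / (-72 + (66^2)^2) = 7 / 94873320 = 0.00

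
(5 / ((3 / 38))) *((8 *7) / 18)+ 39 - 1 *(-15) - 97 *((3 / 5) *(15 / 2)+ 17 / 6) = -12428 / 27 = -460.30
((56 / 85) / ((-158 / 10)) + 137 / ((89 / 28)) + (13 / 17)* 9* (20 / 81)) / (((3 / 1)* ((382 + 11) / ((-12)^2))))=770382976 / 140922333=5.47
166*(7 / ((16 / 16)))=1162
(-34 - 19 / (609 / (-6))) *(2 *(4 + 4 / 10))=-302016 / 1015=-297.55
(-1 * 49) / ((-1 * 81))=49 / 81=0.60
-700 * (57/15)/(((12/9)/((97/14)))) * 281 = -7768245/2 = -3884122.50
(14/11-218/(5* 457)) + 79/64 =3879553/1608640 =2.41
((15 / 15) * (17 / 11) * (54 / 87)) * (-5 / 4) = -765 / 638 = -1.20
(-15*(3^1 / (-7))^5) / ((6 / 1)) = 1215 / 33614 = 0.04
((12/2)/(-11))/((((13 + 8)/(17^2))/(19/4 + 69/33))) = -51.35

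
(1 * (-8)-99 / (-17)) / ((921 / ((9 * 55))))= -6105 / 5219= -1.17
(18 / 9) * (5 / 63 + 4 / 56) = 19 / 63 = 0.30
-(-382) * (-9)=-3438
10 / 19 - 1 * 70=-1320 / 19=-69.47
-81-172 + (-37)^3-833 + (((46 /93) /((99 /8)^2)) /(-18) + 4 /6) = -424432159457 /8203437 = -51738.33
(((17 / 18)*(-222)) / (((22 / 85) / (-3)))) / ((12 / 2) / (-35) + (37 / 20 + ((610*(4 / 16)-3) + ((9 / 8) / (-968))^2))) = 1020177213440 / 63462762039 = 16.08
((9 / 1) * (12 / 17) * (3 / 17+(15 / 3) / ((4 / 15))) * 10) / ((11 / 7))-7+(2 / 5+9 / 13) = 14262474 / 18785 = 759.25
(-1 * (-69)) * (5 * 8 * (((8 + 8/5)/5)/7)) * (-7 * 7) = -185472/5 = -37094.40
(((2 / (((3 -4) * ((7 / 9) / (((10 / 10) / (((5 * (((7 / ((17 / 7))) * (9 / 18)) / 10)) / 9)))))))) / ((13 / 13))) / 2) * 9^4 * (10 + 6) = -578207808 / 343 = -1685737.05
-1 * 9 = -9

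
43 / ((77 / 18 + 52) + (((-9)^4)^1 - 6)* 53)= 774 / 6254483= 0.00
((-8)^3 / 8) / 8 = -8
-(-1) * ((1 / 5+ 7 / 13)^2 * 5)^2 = 5308416 / 714025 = 7.43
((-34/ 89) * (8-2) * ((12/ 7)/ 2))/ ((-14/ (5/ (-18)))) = -170/ 4361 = -0.04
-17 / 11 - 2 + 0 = -39 / 11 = -3.55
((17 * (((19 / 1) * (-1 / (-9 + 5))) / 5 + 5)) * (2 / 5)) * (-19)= -768.74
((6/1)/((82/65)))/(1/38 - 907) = -1482/282613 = -0.01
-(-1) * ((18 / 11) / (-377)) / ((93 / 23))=-138 / 128557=-0.00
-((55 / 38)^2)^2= -9150625 / 2085136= -4.39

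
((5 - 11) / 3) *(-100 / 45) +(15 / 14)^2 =9865 / 1764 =5.59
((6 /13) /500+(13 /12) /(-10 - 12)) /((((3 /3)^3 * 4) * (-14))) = 20729 /24024000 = 0.00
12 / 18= 2 / 3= 0.67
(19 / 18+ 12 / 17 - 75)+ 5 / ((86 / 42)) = -931543 / 13158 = -70.80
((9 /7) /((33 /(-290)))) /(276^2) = -145 /977592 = -0.00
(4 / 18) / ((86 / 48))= 16 / 129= 0.12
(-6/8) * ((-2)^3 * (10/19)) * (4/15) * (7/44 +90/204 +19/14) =1.65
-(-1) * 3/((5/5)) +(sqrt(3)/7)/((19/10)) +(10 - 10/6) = 10 * sqrt(3)/133 +34/3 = 11.46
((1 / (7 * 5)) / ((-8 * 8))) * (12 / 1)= -3 / 560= -0.01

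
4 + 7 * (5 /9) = 71 /9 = 7.89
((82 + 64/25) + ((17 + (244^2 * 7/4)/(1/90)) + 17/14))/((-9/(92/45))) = -150970066666/70875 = -2130089.12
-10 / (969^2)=-10 / 938961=-0.00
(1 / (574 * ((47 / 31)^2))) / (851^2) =0.00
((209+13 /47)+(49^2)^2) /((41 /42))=11380130286 /1927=5905620.28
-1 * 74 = -74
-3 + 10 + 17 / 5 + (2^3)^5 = 163892 / 5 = 32778.40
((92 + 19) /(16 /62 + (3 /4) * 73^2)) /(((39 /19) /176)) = 15342272 /6443177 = 2.38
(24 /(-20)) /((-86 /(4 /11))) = 12 /2365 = 0.01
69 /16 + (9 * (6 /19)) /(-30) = 6411 /1520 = 4.22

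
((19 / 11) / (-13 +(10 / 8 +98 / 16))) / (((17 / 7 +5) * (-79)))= 266 / 508365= 0.00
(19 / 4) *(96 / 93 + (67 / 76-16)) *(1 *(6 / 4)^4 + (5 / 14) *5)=-3636347 / 7936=-458.21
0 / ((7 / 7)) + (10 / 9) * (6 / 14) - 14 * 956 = -281054 / 21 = -13383.52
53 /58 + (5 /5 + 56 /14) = 343 /58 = 5.91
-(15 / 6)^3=-125 / 8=-15.62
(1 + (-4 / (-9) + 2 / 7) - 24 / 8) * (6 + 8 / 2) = -800 / 63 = -12.70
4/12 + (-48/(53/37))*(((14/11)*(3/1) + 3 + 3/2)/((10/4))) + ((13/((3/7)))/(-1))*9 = -3359494/8745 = -384.16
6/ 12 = 0.50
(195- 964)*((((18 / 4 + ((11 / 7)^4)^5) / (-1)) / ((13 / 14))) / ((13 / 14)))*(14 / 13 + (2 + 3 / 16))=100418448244688337480575723 / 4088713913839150232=24559910.61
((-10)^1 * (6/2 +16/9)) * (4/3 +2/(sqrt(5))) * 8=-851.50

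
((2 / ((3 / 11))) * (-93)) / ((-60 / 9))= 1023 / 10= 102.30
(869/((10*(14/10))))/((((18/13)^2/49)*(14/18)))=2039.74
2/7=0.29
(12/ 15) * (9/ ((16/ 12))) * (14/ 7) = 54/ 5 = 10.80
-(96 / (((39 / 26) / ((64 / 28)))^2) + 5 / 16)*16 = -3571.59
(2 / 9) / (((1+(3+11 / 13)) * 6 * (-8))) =-13 / 13608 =-0.00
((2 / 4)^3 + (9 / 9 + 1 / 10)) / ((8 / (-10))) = -49 / 32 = -1.53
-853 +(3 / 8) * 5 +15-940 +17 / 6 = -42559 / 24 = -1773.29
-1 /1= -1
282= 282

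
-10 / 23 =-0.43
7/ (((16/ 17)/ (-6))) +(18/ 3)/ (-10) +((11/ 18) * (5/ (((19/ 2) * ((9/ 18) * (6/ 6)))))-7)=-51.58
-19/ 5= -3.80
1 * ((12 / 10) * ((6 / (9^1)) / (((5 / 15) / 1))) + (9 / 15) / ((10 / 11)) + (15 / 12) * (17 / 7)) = 4267 / 700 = 6.10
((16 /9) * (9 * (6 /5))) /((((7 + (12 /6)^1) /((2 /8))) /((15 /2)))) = 4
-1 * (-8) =8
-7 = -7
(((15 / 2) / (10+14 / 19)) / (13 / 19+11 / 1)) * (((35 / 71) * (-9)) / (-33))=63175 / 7859984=0.01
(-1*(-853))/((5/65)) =11089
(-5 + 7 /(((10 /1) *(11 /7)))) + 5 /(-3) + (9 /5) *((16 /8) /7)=-13183 /2310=-5.71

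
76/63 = 1.21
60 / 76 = 15 / 19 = 0.79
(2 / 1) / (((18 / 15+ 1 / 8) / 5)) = 400 / 53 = 7.55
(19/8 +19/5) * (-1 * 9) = -2223/40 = -55.58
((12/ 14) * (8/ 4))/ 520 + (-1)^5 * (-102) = 92823/ 910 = 102.00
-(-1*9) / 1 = 9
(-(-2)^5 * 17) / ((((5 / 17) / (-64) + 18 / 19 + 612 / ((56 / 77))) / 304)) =3418652672 / 17414977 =196.31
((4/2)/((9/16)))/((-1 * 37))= -32/333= -0.10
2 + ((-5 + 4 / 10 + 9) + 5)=57 / 5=11.40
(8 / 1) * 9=72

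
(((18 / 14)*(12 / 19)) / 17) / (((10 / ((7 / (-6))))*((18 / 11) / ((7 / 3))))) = -77 / 9690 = -0.01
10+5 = 15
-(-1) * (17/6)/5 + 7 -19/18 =293/45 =6.51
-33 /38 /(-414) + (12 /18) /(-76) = -35 /5244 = -0.01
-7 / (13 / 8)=-56 / 13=-4.31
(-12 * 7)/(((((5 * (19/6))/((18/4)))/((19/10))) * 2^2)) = -11.34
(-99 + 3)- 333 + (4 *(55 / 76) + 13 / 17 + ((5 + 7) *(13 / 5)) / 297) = -67988779 / 159885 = -425.24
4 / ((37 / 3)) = 12 / 37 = 0.32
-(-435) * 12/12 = 435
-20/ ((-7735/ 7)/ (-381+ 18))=-1452/ 221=-6.57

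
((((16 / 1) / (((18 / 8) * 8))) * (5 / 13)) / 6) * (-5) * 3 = -100 / 117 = -0.85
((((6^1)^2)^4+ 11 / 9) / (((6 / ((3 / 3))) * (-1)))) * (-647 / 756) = 9780411085 / 40824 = 239575.03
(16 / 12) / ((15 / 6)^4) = 64 / 1875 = 0.03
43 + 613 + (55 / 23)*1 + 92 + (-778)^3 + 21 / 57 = -205787757942 / 437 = -470910201.24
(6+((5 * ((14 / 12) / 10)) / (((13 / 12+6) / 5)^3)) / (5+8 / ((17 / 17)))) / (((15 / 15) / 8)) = 48.13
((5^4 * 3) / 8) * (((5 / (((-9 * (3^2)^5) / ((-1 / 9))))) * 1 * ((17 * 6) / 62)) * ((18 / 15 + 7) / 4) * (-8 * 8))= -871250 / 16474671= -0.05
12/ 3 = 4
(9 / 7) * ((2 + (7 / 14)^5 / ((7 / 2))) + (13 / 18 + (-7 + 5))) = 737 / 784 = 0.94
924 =924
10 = 10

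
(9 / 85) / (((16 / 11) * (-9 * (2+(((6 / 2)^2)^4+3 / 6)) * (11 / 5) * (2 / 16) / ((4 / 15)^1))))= -4 / 3347385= -0.00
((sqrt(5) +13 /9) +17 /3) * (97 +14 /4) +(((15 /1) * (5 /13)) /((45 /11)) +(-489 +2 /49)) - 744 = -329254 /637 +201 * sqrt(5) /2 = -292.16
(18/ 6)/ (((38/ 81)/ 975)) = 6234.87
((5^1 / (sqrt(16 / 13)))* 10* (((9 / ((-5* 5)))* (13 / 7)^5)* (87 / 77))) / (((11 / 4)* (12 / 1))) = -96907473* sqrt(13) / 28471058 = -12.27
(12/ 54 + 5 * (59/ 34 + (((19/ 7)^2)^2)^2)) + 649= 27145403895647/ 1764029106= 15388.30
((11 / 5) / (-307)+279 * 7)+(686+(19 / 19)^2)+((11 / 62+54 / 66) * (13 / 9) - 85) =24086257577 / 9421830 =2556.43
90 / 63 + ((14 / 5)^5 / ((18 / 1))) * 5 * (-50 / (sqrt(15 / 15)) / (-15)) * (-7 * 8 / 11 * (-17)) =13792.90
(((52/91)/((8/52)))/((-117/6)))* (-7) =4/3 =1.33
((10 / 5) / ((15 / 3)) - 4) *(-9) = 32.40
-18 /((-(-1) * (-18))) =1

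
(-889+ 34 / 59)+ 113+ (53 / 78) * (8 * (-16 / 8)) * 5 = -1909330 / 2301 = -829.78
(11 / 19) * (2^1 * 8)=176 / 19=9.26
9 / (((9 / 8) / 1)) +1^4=9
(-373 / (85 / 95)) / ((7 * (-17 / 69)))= 489003 / 2023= 241.72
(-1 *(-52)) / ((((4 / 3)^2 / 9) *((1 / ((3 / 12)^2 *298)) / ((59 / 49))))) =9256923 / 1568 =5903.65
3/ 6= 0.50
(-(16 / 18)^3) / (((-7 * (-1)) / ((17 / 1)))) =-8704 / 5103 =-1.71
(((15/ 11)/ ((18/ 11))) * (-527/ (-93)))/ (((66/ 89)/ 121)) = 770.51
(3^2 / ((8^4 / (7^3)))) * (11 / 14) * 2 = 4851 / 4096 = 1.18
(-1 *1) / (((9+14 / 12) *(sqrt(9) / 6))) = -12 / 61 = -0.20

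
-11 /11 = -1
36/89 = 0.40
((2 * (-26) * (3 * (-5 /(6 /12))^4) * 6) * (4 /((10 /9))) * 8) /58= -134784000 /29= -4647724.14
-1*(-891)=891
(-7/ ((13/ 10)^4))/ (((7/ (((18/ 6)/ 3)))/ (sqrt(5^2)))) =-50000/ 28561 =-1.75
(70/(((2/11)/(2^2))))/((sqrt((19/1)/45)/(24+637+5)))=3076920 * sqrt(95)/19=1578426.66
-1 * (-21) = 21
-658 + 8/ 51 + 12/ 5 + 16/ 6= -55486/ 85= -652.78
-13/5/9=-13/45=-0.29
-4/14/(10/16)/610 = -8/10675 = -0.00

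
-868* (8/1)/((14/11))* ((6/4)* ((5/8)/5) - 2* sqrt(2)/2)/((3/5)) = -1705 + 27280* sqrt(2)/3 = 11154.92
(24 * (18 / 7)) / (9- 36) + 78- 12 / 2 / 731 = 387388 / 5117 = 75.71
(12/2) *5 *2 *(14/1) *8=6720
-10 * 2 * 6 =-120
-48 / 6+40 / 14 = -36 / 7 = -5.14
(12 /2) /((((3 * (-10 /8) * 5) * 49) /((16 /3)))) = -128 /3675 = -0.03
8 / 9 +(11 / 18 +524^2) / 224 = 4945963 / 4032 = 1226.68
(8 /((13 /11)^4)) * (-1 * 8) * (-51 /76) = 11947056 /542659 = 22.02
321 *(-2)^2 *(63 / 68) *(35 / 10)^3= 6936489 / 136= 51003.60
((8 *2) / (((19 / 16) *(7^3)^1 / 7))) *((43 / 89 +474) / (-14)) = -5405312 / 580013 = -9.32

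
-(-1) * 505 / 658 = 0.77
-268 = -268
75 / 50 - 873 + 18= -853.50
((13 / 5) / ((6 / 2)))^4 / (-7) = -28561 / 354375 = -0.08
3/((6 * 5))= 1/10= 0.10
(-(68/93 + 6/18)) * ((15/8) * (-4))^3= 111375/248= 449.09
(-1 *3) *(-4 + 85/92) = 849/92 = 9.23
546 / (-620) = -273 / 310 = -0.88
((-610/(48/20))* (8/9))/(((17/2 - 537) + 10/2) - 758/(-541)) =6600200/15252597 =0.43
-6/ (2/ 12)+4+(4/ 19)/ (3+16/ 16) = -31.95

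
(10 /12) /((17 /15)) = 25 /34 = 0.74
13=13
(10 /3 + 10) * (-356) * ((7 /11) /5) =-19936 /33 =-604.12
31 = 31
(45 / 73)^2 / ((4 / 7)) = 14175 / 21316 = 0.66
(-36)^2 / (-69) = -432 / 23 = -18.78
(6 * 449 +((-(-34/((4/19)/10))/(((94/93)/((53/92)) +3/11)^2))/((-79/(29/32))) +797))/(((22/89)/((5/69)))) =1120872121864667/1096678055616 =1022.06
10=10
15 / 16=0.94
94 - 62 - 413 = -381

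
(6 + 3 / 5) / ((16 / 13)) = 429 / 80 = 5.36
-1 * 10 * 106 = -1060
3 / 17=0.18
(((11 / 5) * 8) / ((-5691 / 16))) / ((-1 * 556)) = 352 / 3955245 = 0.00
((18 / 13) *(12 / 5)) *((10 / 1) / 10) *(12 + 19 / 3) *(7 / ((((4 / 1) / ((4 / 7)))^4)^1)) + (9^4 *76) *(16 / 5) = 1595635.38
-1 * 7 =-7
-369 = -369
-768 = -768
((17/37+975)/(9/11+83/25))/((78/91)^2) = 121584925/378954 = 320.84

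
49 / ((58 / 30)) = 735 / 29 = 25.34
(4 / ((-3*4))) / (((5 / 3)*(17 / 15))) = -3 / 17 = -0.18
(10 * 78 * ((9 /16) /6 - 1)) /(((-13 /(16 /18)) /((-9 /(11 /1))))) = -435 /11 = -39.55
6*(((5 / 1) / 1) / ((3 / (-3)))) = -30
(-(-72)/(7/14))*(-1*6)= -864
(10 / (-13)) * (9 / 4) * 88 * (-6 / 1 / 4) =2970 / 13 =228.46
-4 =-4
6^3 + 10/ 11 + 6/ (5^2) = 59716/ 275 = 217.15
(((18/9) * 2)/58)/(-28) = -1/406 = -0.00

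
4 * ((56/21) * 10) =320/3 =106.67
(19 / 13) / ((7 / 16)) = 304 / 91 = 3.34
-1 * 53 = -53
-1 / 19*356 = -356 / 19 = -18.74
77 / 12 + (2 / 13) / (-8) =499 / 78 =6.40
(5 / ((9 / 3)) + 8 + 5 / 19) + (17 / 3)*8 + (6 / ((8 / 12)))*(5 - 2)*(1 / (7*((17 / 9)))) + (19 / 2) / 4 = 59.68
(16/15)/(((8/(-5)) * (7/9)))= -6/7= -0.86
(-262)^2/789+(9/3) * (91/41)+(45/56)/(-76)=93.65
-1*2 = -2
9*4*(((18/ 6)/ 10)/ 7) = 54/ 35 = 1.54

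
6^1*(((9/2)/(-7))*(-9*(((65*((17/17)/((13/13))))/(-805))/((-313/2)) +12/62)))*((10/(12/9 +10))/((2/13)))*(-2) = -77.28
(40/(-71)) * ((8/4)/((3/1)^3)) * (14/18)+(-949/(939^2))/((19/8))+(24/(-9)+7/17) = -1249040134423/545953707711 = -2.29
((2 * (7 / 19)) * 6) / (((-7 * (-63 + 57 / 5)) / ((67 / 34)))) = 335 / 13889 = 0.02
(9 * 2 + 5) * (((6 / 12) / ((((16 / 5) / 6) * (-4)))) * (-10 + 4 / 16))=13455 / 256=52.56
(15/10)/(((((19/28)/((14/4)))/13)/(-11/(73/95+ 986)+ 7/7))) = 13626606/137009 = 99.46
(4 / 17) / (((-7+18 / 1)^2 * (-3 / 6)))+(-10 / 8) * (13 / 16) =-134217 / 131648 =-1.02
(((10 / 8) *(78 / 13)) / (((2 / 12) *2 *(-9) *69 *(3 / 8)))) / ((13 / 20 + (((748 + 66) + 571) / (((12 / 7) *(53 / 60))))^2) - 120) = -1123600 / 9726890135319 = -0.00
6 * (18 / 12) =9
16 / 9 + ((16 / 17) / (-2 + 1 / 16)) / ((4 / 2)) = 7280 / 4743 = 1.53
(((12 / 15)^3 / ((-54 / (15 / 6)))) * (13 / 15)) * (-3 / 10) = 104 / 16875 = 0.01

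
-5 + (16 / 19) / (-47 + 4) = -4101 / 817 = -5.02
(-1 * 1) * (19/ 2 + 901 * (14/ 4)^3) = -309119/ 8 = -38639.88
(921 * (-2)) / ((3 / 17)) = -10438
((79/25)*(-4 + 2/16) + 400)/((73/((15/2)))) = 232653/5840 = 39.84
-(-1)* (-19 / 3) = -19 / 3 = -6.33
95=95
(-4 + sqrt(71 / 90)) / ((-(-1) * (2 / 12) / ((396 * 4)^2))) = -60217344 + 2509056 * sqrt(710) / 5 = -46846170.49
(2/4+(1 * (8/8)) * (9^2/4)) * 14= 581/2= 290.50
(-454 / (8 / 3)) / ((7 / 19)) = -12939 / 28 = -462.11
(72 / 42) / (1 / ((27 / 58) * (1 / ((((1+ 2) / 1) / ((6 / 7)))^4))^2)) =41472 / 1170254603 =0.00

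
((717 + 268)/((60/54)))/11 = 1773/22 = 80.59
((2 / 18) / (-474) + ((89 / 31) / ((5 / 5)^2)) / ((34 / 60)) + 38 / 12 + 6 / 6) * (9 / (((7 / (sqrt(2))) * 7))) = 10378559 * sqrt(2) / 6120051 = 2.40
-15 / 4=-3.75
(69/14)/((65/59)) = 4071/910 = 4.47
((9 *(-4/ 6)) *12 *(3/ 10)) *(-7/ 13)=756/ 65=11.63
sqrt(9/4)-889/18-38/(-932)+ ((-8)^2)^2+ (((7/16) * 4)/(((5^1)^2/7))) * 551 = 905514353/209700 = 4318.14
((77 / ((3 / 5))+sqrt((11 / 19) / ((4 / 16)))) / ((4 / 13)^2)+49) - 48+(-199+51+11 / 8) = 169 * sqrt(209) / 152+58075 / 48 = 1225.97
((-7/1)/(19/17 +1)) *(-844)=25109/9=2789.89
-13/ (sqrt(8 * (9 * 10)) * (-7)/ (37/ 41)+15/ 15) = 17797/ 59304311+1656564 * sqrt(5)/ 59304311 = 0.06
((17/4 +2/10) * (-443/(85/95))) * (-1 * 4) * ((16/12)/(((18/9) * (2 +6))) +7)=749113/12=62426.08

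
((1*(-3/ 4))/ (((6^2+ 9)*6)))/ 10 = -1/ 3600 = -0.00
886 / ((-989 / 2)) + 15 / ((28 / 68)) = 239791 / 6923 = 34.64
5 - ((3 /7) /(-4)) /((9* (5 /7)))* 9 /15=501 /100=5.01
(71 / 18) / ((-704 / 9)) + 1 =1337 / 1408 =0.95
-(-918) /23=918 /23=39.91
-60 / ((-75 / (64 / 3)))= 256 / 15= 17.07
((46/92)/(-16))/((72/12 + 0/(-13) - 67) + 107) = -1/1472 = -0.00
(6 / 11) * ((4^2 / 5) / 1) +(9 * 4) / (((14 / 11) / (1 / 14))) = 10149 / 2695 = 3.77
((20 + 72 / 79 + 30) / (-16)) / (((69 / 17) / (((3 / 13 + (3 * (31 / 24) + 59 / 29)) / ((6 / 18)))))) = -633109053 / 43840576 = -14.44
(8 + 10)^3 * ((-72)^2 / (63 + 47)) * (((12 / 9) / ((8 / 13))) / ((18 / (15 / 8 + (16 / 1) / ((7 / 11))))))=344128824 / 385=893841.10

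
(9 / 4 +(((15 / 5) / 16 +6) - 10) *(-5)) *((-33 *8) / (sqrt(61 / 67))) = -11253 *sqrt(4087) / 122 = -5896.72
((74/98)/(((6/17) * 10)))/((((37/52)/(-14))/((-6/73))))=884/2555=0.35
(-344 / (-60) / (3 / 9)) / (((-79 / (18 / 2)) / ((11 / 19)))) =-8514 / 7505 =-1.13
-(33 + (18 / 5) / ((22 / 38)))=-39.22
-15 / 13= -1.15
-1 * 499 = -499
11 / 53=0.21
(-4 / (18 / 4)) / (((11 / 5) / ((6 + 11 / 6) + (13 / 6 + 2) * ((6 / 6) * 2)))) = -1940 / 297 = -6.53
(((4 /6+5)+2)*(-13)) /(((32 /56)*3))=-2093 /36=-58.14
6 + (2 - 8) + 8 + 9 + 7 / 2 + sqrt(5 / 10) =sqrt(2) / 2 + 41 / 2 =21.21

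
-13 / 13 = -1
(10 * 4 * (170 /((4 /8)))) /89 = 13600 /89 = 152.81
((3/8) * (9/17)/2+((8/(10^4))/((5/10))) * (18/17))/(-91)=-0.00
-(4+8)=-12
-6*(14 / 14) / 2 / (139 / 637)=-13.75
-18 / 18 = -1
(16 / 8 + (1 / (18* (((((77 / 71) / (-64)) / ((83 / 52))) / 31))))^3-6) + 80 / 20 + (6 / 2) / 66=-6243014689476786349 / 1462378375458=-4269083.02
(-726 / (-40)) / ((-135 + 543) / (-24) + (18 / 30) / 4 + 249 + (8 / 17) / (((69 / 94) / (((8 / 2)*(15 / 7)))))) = 993531 / 13008691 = 0.08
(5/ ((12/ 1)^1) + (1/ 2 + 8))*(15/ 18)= 535/ 72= 7.43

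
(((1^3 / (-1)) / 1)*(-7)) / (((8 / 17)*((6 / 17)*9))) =2023 / 432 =4.68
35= 35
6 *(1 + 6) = 42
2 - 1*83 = -81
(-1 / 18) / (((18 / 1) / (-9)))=1 / 36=0.03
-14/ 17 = -0.82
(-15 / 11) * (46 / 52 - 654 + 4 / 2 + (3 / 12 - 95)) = 581775 / 572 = 1017.09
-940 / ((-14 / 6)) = 2820 / 7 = 402.86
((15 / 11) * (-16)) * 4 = -960 / 11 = -87.27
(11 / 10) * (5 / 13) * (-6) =-33 / 13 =-2.54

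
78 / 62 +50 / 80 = 467 / 248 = 1.88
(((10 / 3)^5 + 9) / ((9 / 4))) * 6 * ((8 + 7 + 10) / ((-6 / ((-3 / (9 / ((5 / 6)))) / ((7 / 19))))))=485388250 / 137781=3522.90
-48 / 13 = -3.69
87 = 87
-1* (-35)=35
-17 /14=-1.21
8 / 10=4 / 5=0.80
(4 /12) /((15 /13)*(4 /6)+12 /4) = 13 /147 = 0.09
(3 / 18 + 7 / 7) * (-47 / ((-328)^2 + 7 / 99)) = -10857 / 21301646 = -0.00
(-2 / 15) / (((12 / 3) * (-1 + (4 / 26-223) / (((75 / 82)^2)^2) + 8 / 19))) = 521015625 / 4986276825886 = 0.00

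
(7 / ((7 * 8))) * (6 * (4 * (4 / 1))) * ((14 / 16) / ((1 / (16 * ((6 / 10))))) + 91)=5964 / 5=1192.80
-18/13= -1.38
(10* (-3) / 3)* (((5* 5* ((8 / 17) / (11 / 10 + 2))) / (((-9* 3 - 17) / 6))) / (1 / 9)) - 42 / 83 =22166526 / 481151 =46.07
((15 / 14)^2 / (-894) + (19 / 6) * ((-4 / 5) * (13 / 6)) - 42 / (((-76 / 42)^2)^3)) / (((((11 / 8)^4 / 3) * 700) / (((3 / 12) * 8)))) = -211664339311038016 / 13200914023255930125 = -0.02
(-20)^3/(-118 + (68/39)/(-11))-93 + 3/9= -379582/15207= -24.96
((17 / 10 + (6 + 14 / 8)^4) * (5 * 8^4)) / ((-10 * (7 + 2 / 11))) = -406540728 / 395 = -1029217.03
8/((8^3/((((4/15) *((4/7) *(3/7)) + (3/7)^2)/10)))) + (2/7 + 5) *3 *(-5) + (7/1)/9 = -110789851/1411200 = -78.51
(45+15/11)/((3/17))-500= -2610/11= -237.27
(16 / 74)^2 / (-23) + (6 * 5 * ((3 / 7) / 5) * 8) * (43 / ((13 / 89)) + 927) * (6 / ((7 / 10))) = 4319573022272 / 20057219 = 215362.51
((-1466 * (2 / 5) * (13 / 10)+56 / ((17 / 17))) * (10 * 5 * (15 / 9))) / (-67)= 58860 / 67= 878.51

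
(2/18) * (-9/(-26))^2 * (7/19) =63/12844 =0.00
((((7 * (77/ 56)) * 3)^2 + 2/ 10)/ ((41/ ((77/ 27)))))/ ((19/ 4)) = 501193/ 41040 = 12.21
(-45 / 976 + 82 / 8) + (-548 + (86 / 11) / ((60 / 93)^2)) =-139303069 / 268400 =-519.01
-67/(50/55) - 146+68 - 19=-1707/10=-170.70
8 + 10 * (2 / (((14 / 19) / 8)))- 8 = 1520 / 7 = 217.14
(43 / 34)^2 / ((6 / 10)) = 9245 / 3468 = 2.67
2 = 2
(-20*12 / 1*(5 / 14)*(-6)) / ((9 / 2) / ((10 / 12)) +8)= 18000 / 469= 38.38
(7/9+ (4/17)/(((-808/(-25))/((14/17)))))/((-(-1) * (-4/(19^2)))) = -37164589/525402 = -70.74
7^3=343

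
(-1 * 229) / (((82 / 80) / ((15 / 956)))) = -34350 / 9799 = -3.51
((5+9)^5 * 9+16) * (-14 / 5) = -13553209.60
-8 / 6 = -4 / 3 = -1.33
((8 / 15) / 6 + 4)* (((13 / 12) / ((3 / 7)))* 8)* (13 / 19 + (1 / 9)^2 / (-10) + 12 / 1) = 3268278104 / 3116475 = 1048.71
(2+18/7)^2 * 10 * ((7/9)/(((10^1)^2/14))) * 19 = 19456/45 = 432.36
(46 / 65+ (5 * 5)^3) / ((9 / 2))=3472.38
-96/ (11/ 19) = -1824/ 11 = -165.82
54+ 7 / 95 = 5137 / 95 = 54.07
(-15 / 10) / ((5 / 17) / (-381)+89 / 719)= -13970889 / 1145716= -12.19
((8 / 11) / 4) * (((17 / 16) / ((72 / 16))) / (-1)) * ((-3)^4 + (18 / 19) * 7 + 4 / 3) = -7837 / 2052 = -3.82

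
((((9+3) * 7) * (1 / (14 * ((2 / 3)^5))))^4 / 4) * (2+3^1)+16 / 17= 24006514795189 / 4456448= 5386916.84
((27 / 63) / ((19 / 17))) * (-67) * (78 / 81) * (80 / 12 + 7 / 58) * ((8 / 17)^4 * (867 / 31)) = -4213354496 / 18293751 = -230.32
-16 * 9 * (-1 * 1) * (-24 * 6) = -20736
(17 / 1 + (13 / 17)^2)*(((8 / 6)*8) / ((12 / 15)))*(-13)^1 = -880880 / 289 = -3048.03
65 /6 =10.83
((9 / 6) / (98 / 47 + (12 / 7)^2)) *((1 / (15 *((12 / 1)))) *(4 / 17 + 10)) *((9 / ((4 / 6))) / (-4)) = -0.06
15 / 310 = 3 / 62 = 0.05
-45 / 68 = -0.66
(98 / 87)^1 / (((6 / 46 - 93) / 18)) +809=4174931 / 5162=808.78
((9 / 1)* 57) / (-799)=-513 / 799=-0.64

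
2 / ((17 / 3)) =6 / 17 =0.35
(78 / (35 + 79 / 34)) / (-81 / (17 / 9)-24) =-15028 / 480951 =-0.03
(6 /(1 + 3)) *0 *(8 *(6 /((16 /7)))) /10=0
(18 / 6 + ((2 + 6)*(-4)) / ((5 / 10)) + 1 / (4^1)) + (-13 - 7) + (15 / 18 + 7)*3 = -229 / 4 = -57.25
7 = 7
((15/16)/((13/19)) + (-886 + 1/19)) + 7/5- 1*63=-946.18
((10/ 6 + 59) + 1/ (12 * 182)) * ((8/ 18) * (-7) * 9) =-132497/ 78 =-1698.68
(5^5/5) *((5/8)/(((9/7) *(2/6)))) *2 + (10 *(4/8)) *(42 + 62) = 28115/12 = 2342.92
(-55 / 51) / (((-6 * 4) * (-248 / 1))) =-55 / 303552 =-0.00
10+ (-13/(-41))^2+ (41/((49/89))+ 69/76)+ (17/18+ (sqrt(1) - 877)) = -44485122413/56340396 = -789.58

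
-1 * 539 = -539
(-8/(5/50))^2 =6400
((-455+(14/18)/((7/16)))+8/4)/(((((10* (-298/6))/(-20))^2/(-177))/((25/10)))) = 7187970/22201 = 323.77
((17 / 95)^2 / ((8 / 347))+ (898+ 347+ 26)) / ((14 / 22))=1010531313 / 505400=1999.47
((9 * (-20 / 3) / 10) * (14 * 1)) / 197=-84 / 197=-0.43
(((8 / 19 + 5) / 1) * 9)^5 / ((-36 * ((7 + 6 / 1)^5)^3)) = -76059972014823 / 506965354025188437267772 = -0.00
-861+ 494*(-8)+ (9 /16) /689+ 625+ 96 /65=-230761107 /55120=-4186.52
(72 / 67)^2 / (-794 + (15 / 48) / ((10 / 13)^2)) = -0.00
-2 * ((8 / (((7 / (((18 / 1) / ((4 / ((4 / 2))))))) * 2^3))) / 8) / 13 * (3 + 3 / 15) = -36 / 455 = -0.08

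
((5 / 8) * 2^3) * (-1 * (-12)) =60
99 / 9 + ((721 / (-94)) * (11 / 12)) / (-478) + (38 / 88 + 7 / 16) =17621113 / 1482756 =11.88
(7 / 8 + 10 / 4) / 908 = 27 / 7264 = 0.00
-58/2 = -29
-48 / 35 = -1.37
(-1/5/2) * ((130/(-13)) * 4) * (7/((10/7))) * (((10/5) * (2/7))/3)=56/15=3.73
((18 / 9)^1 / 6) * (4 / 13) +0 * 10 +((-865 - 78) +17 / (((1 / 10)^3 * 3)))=61409 / 13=4723.77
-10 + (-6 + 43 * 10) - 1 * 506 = -92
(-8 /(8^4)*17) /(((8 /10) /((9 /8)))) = -765 /16384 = -0.05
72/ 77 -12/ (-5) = 1284/ 385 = 3.34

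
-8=-8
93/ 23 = 4.04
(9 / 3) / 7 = 3 / 7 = 0.43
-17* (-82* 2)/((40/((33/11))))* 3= 6273/10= 627.30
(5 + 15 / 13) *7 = 560 / 13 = 43.08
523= 523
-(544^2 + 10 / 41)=-12133386 / 41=-295936.24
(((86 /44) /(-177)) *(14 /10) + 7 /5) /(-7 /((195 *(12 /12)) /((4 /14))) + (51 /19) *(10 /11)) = 6658379 /11685776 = 0.57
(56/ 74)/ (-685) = -28/ 25345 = -0.00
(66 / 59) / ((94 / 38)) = 1254 / 2773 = 0.45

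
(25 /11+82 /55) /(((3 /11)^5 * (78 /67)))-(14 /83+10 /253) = 473728802059 /221119470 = 2142.41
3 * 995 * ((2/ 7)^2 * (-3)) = -35820/ 49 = -731.02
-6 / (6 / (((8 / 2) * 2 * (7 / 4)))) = -14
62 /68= 0.91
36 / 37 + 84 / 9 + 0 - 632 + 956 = 37108 / 111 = 334.31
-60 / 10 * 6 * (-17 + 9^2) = -2304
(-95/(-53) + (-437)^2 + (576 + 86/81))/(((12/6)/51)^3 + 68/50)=50500416129925/358571553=140837.77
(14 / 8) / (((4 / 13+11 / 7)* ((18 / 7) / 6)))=4459 / 2052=2.17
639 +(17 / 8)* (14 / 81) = 207155 / 324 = 639.37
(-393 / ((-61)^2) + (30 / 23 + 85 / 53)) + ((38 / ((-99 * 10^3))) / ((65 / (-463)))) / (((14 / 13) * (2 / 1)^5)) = 1409532934943503 / 502940481120000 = 2.80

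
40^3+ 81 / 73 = 4672081 / 73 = 64001.11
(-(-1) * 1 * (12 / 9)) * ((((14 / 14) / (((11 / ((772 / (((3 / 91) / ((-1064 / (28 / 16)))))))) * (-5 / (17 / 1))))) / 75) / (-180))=-726124672 / 1670625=-434.64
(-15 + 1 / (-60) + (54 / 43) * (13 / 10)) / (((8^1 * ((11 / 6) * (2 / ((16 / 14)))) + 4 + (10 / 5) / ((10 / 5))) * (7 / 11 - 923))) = 379841 / 802751520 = 0.00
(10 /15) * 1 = 0.67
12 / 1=12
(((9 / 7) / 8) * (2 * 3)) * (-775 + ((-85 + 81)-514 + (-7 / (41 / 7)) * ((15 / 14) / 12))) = -11451753 / 9184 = -1246.92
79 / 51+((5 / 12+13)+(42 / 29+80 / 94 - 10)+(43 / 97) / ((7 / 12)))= 8.02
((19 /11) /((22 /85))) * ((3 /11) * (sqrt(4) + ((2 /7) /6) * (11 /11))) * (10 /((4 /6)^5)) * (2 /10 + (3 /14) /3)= 320627565 /4174016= 76.82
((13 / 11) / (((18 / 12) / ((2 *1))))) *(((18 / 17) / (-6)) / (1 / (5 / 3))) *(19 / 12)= -1235 / 1683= -0.73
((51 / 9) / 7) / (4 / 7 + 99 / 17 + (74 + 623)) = 289 / 251112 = 0.00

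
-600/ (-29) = 600/ 29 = 20.69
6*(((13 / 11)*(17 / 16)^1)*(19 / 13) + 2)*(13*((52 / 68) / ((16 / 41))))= 14031225 / 23936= 586.20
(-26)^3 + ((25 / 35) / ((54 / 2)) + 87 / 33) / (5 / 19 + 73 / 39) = -9633829192 / 548163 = -17574.75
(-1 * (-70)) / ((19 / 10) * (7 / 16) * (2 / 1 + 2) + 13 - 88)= -2800 / 2867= -0.98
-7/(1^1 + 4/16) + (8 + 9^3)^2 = 2715817/5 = 543163.40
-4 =-4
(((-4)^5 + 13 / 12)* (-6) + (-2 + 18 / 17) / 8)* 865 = 180500415 / 34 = 5308835.74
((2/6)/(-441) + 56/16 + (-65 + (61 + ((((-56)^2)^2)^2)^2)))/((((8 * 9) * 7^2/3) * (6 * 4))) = 24751314695546595518087090404051/74680704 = 331428513254864275490588.40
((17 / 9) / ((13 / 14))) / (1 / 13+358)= 34 / 5985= 0.01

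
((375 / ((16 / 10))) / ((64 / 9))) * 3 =50625 / 512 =98.88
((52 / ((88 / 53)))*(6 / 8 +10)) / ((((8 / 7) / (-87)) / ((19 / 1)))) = -342814017 / 704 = -486951.73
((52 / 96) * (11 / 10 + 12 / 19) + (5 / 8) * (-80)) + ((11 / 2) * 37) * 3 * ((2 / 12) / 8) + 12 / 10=-320507 / 9120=-35.14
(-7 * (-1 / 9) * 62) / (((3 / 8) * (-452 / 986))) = -855848 / 3051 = -280.51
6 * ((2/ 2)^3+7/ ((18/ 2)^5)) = 118112/ 19683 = 6.00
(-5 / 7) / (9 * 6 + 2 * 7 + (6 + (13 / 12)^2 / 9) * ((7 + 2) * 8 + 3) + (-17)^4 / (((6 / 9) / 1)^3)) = -2160 / 854011333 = -0.00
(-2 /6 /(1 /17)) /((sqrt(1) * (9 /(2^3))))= -136 /27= -5.04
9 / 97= 0.09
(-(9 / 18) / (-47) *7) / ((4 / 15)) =105 / 376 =0.28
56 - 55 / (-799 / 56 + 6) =29008 / 463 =62.65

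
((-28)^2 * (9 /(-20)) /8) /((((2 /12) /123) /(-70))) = 2278206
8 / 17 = 0.47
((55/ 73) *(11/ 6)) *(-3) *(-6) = 1815/ 73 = 24.86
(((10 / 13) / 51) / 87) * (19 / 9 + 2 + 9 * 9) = 7660 / 519129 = 0.01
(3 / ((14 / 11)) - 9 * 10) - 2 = -1255 / 14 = -89.64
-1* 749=-749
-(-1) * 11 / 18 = 11 / 18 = 0.61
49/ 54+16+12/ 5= 5213/ 270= 19.31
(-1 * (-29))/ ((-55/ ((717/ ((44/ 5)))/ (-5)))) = 20793/ 2420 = 8.59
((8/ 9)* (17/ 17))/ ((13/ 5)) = 40/ 117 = 0.34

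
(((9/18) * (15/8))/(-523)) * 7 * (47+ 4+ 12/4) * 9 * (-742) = 9466065/2092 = 4524.89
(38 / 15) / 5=38 / 75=0.51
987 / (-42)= -47 / 2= -23.50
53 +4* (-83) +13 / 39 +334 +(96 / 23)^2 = 115462 / 1587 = 72.75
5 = 5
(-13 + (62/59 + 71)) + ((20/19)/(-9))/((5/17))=58.65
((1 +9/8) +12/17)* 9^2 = 31185/136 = 229.30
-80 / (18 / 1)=-40 / 9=-4.44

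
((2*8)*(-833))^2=177635584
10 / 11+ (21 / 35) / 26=1333 / 1430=0.93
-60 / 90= -2 / 3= -0.67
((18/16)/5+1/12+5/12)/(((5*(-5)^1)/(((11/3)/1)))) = -319/3000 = -0.11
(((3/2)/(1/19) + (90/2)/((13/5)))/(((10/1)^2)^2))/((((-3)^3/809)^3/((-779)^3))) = 99368433776071320607/1705860000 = 58251224470.98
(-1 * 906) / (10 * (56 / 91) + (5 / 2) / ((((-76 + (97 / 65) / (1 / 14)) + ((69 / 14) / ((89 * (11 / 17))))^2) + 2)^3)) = -1605234845013273977606027961980515148967 / 10903246659872878870593212900405578120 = -147.23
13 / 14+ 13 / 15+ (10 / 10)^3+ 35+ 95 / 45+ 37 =48451 / 630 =76.91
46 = 46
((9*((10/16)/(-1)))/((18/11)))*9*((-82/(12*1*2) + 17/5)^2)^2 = -11/4608000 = -0.00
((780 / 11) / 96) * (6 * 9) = 1755 / 44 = 39.89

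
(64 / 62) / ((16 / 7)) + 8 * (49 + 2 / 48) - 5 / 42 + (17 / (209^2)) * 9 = 7444051379 / 18957554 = 392.67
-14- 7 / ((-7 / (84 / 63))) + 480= 1402 / 3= 467.33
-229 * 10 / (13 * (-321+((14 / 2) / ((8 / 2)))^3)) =146560 / 262613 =0.56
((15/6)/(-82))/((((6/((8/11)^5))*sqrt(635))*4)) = -1024*sqrt(635)/2515777671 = -0.00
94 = 94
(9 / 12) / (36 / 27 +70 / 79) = 0.34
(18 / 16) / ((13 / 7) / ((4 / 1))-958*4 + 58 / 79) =-4977 / 16947466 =-0.00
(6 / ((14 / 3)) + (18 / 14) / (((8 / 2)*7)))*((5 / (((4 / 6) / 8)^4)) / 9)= 751680 / 49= 15340.41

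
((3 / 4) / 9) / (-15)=-1 / 180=-0.01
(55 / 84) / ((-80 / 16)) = -11 / 84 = -0.13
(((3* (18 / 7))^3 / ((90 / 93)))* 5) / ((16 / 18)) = 1830519 / 686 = 2668.40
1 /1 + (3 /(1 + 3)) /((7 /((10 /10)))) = 31 /28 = 1.11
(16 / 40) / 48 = 1 / 120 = 0.01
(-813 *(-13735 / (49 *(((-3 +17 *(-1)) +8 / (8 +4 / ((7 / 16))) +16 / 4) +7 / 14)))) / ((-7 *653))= 8170650 / 2463769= 3.32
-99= -99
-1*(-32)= 32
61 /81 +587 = 47608 /81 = 587.75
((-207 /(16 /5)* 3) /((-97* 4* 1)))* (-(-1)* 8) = 3105 /776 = 4.00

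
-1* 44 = -44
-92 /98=-46 /49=-0.94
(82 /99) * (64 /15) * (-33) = -5248 /45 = -116.62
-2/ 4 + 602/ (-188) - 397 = -18833/ 47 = -400.70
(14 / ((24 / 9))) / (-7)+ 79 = 313 / 4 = 78.25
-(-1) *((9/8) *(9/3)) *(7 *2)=47.25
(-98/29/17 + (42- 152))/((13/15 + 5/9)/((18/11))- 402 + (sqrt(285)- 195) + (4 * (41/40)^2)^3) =1460002848768000000000000 * sqrt(285)/3605075069822103767476178413 + 761990795532472324608000000/3605075069822103767476178413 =0.22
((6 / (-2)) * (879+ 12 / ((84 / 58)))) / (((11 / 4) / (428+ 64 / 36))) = -96096592 / 231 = -416002.56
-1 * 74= -74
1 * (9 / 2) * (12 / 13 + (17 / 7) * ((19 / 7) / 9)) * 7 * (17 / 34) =9491 / 364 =26.07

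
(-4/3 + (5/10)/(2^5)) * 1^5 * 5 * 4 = -1265/48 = -26.35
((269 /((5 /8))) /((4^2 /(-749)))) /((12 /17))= -3425177 /120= -28543.14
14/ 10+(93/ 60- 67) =-1281/ 20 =-64.05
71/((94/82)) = 2911/47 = 61.94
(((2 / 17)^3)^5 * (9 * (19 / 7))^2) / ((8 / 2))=239542272 / 140258729523980973857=0.00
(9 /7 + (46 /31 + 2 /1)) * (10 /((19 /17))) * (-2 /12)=-29325 /4123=-7.11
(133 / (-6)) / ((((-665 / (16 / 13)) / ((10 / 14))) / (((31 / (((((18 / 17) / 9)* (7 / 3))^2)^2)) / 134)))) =69907077 / 58555588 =1.19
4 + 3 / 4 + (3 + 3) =43 / 4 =10.75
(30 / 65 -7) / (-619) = 85 / 8047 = 0.01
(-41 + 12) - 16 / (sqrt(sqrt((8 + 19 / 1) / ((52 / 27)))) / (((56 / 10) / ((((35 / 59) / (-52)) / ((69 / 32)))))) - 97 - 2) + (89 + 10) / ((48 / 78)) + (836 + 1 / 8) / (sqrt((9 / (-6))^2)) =-2391428887172067600 * 13^(3 / 4) * sqrt(6) / 13437993327957333161199377 - 8820500000 * 13^(1 / 4) * sqrt(6) / 40313979983871999483598131 + 205395221460000 * sqrt(13) / 13437993327957333161199377 + 222356846750033875777988976143 / 322511839870975995868785048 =689.45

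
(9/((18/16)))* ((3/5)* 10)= 48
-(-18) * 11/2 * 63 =6237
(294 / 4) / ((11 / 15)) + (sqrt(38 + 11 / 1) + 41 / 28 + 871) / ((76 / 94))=13904185 / 11704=1187.99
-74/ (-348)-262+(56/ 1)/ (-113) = -5157007/ 19662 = -262.28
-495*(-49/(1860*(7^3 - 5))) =1617/41912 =0.04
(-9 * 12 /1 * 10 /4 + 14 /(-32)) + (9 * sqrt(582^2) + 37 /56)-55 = 550281 /112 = 4913.22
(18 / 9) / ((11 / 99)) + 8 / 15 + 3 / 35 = 391 / 21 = 18.62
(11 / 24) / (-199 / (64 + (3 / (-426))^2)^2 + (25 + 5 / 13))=0.02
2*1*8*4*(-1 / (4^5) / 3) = -1 / 48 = -0.02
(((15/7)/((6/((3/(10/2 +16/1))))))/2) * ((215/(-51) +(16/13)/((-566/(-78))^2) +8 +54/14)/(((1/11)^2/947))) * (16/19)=18867.67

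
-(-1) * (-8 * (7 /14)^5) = -1 /4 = -0.25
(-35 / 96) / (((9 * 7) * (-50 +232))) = -5 / 157248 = -0.00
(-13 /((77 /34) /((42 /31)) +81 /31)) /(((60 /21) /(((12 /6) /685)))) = -287742 /92800375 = -0.00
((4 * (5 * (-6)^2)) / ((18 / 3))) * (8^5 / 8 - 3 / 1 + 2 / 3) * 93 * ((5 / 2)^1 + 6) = 388325220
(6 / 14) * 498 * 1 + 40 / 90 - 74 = 139.87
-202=-202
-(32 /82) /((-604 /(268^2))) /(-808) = -35912 /625291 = -0.06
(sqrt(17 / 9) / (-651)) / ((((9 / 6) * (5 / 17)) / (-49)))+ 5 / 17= 238 * sqrt(17) / 4185+ 5 / 17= 0.53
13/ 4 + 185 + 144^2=83697/ 4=20924.25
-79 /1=-79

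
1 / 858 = 0.00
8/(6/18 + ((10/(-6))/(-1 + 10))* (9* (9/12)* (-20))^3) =6/341719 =0.00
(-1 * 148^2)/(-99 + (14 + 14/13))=284752/1091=261.00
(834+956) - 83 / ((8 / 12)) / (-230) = 823649 / 460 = 1790.54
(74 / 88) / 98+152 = 655461 / 4312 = 152.01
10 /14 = 5 /7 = 0.71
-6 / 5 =-1.20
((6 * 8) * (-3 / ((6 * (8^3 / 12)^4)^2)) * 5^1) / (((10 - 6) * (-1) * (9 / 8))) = 3645 / 9007199254740992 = 0.00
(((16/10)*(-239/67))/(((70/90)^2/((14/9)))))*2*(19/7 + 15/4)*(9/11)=-28031832/180565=-155.25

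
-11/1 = -11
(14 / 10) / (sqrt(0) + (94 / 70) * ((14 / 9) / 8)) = 252 / 47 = 5.36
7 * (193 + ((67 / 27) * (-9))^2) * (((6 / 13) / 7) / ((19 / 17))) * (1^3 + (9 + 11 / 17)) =2253812 / 741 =3041.58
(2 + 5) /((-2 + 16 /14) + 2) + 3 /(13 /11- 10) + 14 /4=7205 /776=9.28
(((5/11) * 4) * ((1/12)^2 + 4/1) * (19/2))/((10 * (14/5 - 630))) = -54815/4967424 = -0.01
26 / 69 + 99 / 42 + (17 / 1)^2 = 281815 / 966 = 291.73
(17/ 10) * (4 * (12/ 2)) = 204/ 5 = 40.80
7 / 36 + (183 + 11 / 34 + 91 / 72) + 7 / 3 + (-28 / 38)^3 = 186.72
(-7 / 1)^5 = -16807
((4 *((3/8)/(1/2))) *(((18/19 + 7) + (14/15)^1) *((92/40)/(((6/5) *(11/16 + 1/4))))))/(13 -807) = -116426/1697175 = -0.07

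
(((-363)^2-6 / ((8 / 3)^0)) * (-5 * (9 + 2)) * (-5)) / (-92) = -36234825 / 92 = -393856.79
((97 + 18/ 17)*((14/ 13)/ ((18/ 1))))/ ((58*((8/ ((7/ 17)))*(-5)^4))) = 81683/ 9805770000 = 0.00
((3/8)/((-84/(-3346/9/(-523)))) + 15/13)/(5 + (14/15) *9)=5632865/65596752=0.09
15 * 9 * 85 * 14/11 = 160650/11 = 14604.55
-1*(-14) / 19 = 14 / 19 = 0.74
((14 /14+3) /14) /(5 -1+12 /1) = 1 /56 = 0.02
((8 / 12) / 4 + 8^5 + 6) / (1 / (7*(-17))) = -23400755 / 6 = -3900125.83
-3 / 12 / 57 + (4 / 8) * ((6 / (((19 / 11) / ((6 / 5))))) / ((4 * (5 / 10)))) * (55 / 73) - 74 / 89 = -75101 / 1481316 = -0.05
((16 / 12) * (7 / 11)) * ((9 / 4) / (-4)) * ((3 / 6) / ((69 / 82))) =-287 / 1012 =-0.28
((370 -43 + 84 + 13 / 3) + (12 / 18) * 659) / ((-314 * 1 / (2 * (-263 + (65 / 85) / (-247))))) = 217811800 / 152133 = 1431.72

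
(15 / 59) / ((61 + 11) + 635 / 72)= 1080 / 343321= 0.00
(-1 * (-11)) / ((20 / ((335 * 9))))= 6633 / 4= 1658.25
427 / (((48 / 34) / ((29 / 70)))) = 30073 / 240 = 125.30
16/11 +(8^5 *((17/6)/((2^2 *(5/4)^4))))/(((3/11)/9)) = 2156930832/6875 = 313735.39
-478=-478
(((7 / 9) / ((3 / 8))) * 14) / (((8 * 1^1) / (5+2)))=686 / 27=25.41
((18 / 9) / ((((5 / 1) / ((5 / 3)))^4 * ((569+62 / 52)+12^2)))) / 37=52 / 55651293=0.00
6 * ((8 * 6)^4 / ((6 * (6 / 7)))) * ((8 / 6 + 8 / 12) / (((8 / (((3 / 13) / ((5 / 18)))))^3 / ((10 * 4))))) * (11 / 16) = 20951529984 / 54925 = 381457.08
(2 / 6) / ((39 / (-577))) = -577 / 117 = -4.93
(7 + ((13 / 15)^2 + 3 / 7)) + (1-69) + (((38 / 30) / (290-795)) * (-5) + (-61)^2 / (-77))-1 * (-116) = 13766833 / 1749825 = 7.87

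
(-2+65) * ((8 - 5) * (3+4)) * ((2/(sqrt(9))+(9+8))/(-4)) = -5843.25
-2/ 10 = -1/ 5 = -0.20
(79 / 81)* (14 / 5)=1106 / 405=2.73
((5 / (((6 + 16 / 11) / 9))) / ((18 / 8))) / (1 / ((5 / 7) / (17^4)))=550 / 23970527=0.00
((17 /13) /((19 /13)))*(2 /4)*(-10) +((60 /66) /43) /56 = -1125645 /251636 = -4.47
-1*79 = -79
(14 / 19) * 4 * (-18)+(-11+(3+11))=-951 / 19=-50.05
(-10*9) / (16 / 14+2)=-315 / 11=-28.64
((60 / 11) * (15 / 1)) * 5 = 4500 / 11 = 409.09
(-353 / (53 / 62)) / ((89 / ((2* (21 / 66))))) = -153202 / 51887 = -2.95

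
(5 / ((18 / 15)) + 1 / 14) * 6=178 / 7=25.43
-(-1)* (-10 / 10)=-1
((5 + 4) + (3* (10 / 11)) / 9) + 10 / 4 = 779 / 66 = 11.80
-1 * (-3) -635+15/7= -4409/7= -629.86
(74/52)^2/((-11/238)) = -162911/3718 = -43.82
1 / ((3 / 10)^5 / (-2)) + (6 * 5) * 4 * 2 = -141680 / 243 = -583.05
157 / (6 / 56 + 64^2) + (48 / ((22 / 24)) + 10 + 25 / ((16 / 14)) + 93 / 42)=6110577141 / 70649656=86.49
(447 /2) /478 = 447 /956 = 0.47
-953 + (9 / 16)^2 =-243887 / 256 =-952.68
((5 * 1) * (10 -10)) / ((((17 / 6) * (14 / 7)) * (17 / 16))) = 0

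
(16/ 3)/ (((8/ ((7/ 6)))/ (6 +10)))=112/ 9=12.44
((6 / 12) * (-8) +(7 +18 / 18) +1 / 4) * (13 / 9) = 221 / 36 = 6.14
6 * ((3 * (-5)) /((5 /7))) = -126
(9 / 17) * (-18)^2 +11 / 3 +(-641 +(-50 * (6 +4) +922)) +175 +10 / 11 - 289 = -88018 / 561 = -156.89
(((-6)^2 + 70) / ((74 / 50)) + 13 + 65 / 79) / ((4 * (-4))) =-124877 / 23384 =-5.34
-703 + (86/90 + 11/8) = -252241/360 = -700.67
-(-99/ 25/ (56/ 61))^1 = 6039/ 1400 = 4.31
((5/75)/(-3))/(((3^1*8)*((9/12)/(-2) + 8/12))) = -1/315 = -0.00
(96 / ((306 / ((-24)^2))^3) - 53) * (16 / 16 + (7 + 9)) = 2885339 / 289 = 9983.87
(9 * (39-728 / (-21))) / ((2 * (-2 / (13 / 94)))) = -8619 / 376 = -22.92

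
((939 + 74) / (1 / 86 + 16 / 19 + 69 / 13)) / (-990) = -10759073 / 64786095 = -0.17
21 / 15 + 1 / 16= 117 / 80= 1.46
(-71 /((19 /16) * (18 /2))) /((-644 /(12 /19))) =1136 /174363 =0.01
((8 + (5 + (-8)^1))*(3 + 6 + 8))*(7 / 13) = 45.77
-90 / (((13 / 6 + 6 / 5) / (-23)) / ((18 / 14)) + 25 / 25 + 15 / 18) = -279450 / 5339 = -52.34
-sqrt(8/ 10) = -2 * sqrt(5)/ 5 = -0.89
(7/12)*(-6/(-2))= 7/4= 1.75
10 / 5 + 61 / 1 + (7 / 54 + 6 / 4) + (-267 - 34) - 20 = -6922 / 27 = -256.37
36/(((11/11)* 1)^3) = 36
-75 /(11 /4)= -300 /11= -27.27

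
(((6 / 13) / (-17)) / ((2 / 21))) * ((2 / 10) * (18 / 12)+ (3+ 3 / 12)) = -4473 / 4420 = -1.01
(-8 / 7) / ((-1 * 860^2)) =1 / 647150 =0.00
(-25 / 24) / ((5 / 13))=-65 / 24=-2.71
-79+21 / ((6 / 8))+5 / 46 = -2341 / 46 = -50.89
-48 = -48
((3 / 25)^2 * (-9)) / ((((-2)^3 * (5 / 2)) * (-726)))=-27 / 3025000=-0.00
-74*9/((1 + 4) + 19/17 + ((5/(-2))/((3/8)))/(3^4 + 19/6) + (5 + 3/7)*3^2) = -444703/36655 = -12.13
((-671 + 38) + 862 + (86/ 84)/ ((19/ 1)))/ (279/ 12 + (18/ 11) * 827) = 4021270/ 24166233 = 0.17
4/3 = 1.33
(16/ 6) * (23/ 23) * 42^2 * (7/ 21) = 1568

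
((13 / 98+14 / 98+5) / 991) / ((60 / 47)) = 24299 / 5827080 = 0.00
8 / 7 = 1.14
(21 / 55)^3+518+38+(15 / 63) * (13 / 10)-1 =3880753087 / 6987750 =555.37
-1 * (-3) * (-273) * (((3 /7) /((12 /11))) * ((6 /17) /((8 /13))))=-50193 /272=-184.53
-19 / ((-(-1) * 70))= -19 / 70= -0.27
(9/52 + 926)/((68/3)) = 8499/208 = 40.86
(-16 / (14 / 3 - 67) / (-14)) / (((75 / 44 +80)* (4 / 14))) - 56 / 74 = -1712996 / 2261255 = -0.76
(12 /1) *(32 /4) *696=66816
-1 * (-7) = 7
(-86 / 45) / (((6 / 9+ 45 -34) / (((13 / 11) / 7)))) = -1118 / 40425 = -0.03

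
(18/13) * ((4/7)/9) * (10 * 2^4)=1280/91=14.07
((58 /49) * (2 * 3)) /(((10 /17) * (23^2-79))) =493 /18375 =0.03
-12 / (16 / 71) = -213 / 4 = -53.25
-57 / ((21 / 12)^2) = -912 / 49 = -18.61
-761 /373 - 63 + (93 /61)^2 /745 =-67249011623 /1034010085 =-65.04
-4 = -4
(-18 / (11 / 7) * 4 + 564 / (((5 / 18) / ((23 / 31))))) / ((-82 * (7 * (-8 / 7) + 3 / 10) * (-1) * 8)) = -311292 / 1076537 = -0.29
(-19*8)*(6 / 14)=-65.14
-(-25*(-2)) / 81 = -50 / 81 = -0.62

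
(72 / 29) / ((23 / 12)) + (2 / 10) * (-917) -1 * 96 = -927479 / 3335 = -278.10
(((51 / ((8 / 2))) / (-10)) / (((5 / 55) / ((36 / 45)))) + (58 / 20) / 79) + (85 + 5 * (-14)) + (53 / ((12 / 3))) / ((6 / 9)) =23.69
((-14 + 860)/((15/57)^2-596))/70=-152703/7529585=-0.02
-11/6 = -1.83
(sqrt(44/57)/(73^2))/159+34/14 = 2 *sqrt(627)/48296727+17/7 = 2.43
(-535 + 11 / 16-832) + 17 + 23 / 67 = -1446095 / 1072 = -1348.97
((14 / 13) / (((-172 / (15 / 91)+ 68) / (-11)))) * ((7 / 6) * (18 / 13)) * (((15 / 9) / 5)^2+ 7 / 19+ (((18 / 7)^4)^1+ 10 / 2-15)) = 193078435 / 287773031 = 0.67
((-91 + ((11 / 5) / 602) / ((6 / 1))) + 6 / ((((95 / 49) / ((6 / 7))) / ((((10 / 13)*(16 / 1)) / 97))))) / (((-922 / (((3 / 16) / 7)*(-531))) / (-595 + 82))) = 562437051213087 / 783899742080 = 717.49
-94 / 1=-94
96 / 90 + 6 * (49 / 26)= 2413 / 195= 12.37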